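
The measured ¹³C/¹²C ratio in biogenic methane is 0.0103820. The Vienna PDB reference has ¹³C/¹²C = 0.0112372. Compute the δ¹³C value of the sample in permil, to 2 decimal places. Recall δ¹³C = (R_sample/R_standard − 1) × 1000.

-76.10 permil

δ¹³C = (R_sample / R_standard − 1) × 1000
R_sample / R_standard = 0.0103820 / 0.0112372 = 0.923896
δ¹³C = (0.923896 − 1) × 1000 = -76.104 permil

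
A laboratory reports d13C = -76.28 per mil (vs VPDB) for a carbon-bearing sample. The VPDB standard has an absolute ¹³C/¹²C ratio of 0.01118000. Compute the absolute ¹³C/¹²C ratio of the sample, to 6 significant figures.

0.0103272

R_sample = R_standard × (d13C/1000 + 1)
R_sample = 0.01118000 × (-76.28/1000 + 1) = 0.01118000 × 0.923720
R_sample = 0.0103272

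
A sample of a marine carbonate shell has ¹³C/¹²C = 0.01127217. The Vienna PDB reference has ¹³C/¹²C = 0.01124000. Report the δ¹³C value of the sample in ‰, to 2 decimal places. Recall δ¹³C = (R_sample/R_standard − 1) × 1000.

δ¹³C = (R_sample / R_standard − 1) × 1000
R_sample / R_standard = 0.01127217 / 0.01124000 = 1.002862
δ¹³C = (1.002862 − 1) × 1000 = 2.862‰

2.86‰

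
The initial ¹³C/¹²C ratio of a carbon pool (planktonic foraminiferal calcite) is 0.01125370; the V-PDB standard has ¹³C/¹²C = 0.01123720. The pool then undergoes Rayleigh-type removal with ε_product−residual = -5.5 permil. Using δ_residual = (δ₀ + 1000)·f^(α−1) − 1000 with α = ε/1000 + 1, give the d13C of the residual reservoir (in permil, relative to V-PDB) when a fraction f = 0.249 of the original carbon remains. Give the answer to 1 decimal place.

δ₀ = (0.01125370/0.01123720 − 1)×1000 = (1.001468 − 1)×1000 = 1.468 permil
α − 1 = ε/1000 = -0.0055
f^(α−1) = 0.249^(-0.0055) = 1.007676
δ_res = (1.468 + 1000) × 1.007676 − 1000 = 1009.156 − 1000 = 9.16 permil

9.2 permil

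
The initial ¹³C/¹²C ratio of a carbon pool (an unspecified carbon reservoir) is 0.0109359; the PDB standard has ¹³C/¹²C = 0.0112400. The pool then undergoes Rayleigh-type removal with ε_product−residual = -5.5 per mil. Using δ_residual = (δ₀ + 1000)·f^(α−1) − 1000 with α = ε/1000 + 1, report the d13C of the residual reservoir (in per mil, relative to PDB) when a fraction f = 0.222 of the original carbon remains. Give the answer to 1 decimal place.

δ₀ = (0.0109359/0.0112400 − 1)×1000 = (0.972945 − 1)×1000 = -27.055 per mil
α − 1 = ε/1000 = -0.0055
f^(α−1) = 0.222^(-0.0055) = 1.008312
δ_res = (-27.055 + 1000) × 1.008312 − 1000 = 981.032 − 1000 = -18.97 per mil

-19.0 per mil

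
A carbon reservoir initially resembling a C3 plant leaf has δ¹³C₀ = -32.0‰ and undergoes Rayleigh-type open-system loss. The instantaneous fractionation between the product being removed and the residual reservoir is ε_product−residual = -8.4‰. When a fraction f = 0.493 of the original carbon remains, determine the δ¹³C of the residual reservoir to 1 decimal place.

-26.2‰

Rayleigh residual: δ_res = (δ₀ + 1000)·f^(α−1) − 1000
α = ε/1000 + 1 = 0.99160, so α − 1 = -0.00840
f^(α−1) = 0.493^(-0.00840) = 1.005959
δ_res = (-32.0 + 1000) × 1.005959 − 1000 = 973.768 − 1000 = -26.23‰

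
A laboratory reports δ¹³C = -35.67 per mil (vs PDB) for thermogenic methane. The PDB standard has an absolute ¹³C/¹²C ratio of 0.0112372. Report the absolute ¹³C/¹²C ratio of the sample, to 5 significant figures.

R_sample = R_standard × (δ¹³C/1000 + 1)
R_sample = 0.0112372 × (-35.67/1000 + 1) = 0.0112372 × 0.964330
R_sample = 0.0108364

0.010836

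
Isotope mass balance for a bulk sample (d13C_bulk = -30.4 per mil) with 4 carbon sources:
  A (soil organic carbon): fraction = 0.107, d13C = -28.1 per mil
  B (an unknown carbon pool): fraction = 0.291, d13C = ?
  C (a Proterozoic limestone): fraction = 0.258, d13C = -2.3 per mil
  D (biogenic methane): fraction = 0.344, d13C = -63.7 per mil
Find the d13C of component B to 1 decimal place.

Isotope mass balance: δ_bulk = Σ fᵢ·δᵢ.
-30.4 = 0.107×(-28.1) + 0.291×δ_B + 0.258×(-2.3) + 0.344×(-63.7)
0.291·δ_B = -30.4 − (-25.513) = -4.887
δ_B = -4.887 / 0.291 = -16.79 per mil

-16.8 per mil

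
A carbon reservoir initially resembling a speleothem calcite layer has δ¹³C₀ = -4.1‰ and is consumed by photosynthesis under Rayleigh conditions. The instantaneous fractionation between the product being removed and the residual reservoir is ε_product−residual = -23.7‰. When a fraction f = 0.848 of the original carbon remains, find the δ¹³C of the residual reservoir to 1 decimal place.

Rayleigh residual: δ_res = (δ₀ + 1000)·f^(α−1) − 1000
α = ε/1000 + 1 = 0.97630, so α − 1 = -0.02370
f^(α−1) = 0.848^(-0.02370) = 1.003915
δ_res = (-4.1 + 1000) × 1.003915 − 1000 = 999.799 − 1000 = -0.20‰

-0.2‰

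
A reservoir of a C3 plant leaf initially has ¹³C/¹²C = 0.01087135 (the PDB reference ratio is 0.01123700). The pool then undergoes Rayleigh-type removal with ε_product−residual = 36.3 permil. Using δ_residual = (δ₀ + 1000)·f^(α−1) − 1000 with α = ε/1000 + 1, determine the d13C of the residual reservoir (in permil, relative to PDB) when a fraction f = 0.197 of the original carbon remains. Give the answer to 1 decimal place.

-87.9 permil

δ₀ = (0.01087135/0.01123700 − 1)×1000 = (0.967460 − 1)×1000 = -32.540 permil
α − 1 = ε/1000 = 0.0363
f^(α−1) = 0.197^(0.0363) = 0.942734
δ_res = (-32.540 + 1000) × 0.942734 − 1000 = 912.058 − 1000 = -87.94 permil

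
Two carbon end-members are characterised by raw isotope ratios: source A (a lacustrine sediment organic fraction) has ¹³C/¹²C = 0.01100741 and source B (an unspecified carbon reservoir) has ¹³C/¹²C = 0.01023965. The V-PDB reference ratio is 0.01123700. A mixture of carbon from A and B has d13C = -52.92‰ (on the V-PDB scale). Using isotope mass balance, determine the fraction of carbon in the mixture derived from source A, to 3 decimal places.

0.524

δ_A = (0.01100741/0.01123700 − 1)×1000 = (0.979568 − 1)×1000 = -20.432‰
δ_B = (0.01023965/0.01123700 − 1)×1000 = (0.911244 − 1)×1000 = -88.756‰
f_A = (δ_mix − δ_B)/(δ_A − δ_B) = (-52.92 − (-88.756))/(-20.432 − (-88.756))
f_A = 35.836 / 68.324 = 0.5245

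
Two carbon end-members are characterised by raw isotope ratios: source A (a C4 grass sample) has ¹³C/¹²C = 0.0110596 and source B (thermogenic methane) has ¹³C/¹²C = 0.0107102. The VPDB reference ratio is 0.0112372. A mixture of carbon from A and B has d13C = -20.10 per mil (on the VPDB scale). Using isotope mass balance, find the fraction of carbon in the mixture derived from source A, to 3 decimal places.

0.862

δ_A = (0.0110596/0.0112372 − 1)×1000 = (0.984195 − 1)×1000 = -15.805 per mil
δ_B = (0.0107102/0.0112372 − 1)×1000 = (0.953102 − 1)×1000 = -46.898 per mil
f_A = (δ_mix − δ_B)/(δ_A − δ_B) = (-20.10 − (-46.898))/(-15.805 − (-46.898))
f_A = 26.798 / 31.093 = 0.8619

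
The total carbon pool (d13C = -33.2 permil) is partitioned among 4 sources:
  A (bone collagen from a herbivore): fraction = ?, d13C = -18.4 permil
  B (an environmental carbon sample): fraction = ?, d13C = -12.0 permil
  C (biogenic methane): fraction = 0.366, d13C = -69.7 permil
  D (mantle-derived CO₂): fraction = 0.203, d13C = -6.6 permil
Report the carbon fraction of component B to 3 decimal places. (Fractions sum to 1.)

Let f_B and f_A be the unknown fractions; fractions sum to 1 so f_B + f_A = 0.431.
Mass balance: Σ fᵢ·δᵢ = δ_bulk ⇒ f_B·(-12.0) + f_A·(-18.4) = -33.2 − (-26.850) = -6.350
Substitute f_A = 0.431 − f_B:
f_B·(-12.0 − -18.4) = -6.350 − 0.431×(-18.4) = 1.580
f_B = 1.580 / 6.4 = 0.2469

0.247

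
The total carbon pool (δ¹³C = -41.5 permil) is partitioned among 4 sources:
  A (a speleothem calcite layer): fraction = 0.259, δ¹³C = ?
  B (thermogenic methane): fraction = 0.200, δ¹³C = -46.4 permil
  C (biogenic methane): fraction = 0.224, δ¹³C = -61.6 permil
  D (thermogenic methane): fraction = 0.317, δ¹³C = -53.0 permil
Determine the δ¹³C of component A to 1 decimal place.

-6.3 permil

Isotope mass balance: δ_bulk = Σ fᵢ·δᵢ.
-41.5 = 0.259×δ_A + 0.200×(-46.4) + 0.224×(-61.6) + 0.317×(-53.0)
0.259·δ_A = -41.5 − (-39.879) = -1.621
δ_A = -1.621 / 0.259 = -6.26 permil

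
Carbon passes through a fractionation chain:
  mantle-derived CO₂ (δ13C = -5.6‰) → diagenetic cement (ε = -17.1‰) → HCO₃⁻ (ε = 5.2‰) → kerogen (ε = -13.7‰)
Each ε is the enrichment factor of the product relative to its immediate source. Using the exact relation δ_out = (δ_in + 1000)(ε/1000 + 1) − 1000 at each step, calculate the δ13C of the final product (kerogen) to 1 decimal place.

step 1: δ = (-5.60 + 1000)·(-17.1/1000 + 1) − 1000 = -22.60‰
step 2: δ = (-22.60 + 1000)·(5.2/1000 + 1) − 1000 = -17.52‰
step 3: δ = (-17.52 + 1000)·(-13.7/1000 + 1) − 1000 = -30.98‰

-31.0‰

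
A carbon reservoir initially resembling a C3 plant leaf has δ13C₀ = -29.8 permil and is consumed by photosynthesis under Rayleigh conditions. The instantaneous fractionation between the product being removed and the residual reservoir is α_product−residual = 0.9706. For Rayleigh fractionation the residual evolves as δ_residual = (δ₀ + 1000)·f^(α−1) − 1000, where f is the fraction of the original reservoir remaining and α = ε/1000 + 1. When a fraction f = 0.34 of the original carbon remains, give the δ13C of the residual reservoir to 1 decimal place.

Rayleigh residual: δ_res = (δ₀ + 1000)·f^(α−1) − 1000
α − 1 = -0.02940
f^(α−1) = 0.34^(-0.02940) = 1.032225
δ_res = (-29.8 + 1000) × 1.032225 − 1000 = 1001.465 − 1000 = 1.47 permil

1.5 permil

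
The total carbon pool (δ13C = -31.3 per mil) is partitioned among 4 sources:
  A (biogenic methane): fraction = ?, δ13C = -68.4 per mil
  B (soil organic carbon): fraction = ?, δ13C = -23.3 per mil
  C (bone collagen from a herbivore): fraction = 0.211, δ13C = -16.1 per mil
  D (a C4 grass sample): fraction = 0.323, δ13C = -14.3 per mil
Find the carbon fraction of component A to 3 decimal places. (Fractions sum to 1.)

0.276

Let f_A and f_B be the unknown fractions; fractions sum to 1 so f_A + f_B = 0.466.
Mass balance: Σ fᵢ·δᵢ = δ_bulk ⇒ f_A·(-68.4) + f_B·(-23.3) = -31.3 − (-8.016) = -23.284
Substitute f_B = 0.466 − f_A:
f_A·(-68.4 − -23.3) = -23.284 − 0.466×(-23.3) = -12.426
f_A = -12.426 / -45.1 = 0.2755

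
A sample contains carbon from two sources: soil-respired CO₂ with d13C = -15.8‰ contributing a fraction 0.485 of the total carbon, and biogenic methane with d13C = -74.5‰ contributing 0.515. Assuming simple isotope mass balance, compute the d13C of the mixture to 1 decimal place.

δ_mix = f_A·δ_A + f_B·δ_B
δ_mix = 0.485 × (-15.8) + 0.515 × (-74.5)
δ_mix = -7.66 + -38.37 = -46.03‰

-46.0‰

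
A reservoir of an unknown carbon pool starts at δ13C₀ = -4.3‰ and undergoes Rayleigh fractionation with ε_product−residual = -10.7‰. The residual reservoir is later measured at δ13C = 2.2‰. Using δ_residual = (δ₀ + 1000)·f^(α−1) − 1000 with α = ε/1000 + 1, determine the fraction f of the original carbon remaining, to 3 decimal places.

α − 1 = ε/1000 = -0.0107
(δ_res + 1000)/(δ₀ + 1000) = (2.2 + 1000)/(-4.3 + 1000) = 1002.2/995.7 = 1.006528
f = 1.006528^(1/-0.0107) = exp(ln(1.006528)/-0.0107) = exp(0.00651/-0.0107)
f = exp(-0.6081) = 0.5444

0.544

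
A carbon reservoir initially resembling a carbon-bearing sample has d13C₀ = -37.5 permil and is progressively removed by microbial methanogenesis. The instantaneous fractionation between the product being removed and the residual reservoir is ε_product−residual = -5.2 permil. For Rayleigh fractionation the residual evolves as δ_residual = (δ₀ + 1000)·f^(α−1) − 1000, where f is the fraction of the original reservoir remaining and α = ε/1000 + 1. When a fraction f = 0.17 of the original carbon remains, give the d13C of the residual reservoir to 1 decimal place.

-28.6 permil

Rayleigh residual: δ_res = (δ₀ + 1000)·f^(α−1) − 1000
α = ε/1000 + 1 = 0.99480, so α − 1 = -0.00520
f^(α−1) = 0.17^(-0.00520) = 1.009257
δ_res = (-37.5 + 1000) × 1.009257 − 1000 = 971.410 − 1000 = -28.59 permil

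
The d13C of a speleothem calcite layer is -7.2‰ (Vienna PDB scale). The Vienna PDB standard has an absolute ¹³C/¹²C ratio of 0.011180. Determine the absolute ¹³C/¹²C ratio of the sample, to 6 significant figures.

R_sample = R_standard × (d13C/1000 + 1)
R_sample = 0.011180 × (-7.2/1000 + 1) = 0.011180 × 0.992800
R_sample = 0.0110995

0.0110995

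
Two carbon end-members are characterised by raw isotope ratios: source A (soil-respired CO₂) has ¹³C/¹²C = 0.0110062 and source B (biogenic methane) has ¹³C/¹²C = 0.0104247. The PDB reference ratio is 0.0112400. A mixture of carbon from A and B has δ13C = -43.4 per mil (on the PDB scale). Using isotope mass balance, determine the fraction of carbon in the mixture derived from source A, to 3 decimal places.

0.563

δ_A = (0.0110062/0.0112400 − 1)×1000 = (0.979199 − 1)×1000 = -20.801 per mil
δ_B = (0.0104247/0.0112400 − 1)×1000 = (0.927464 − 1)×1000 = -72.536 per mil
f_A = (δ_mix − δ_B)/(δ_A − δ_B) = (-43.4 − (-72.536))/(-20.801 − (-72.536))
f_A = 29.136 / 51.735 = 0.5632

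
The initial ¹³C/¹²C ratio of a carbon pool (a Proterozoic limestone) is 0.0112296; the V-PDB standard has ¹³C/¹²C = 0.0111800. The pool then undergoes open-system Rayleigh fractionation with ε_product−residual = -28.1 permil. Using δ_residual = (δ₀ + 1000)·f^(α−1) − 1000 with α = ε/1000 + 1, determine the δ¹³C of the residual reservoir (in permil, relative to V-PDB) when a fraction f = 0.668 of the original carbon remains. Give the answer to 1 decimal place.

δ₀ = (0.0112296/0.0111800 − 1)×1000 = (1.004436 − 1)×1000 = 4.436 permil
α − 1 = ε/1000 = -0.0281
f^(α−1) = 0.668^(-0.0281) = 1.011402
δ_res = (4.436 + 1000) × 1.011402 − 1000 = 1015.889 − 1000 = 15.89 permil

15.9 permil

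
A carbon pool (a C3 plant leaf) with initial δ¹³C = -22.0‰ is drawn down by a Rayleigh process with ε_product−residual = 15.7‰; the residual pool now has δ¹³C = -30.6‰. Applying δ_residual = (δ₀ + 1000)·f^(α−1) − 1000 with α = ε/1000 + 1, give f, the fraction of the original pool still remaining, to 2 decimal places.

0.57

α − 1 = ε/1000 = 0.0157
(δ_res + 1000)/(δ₀ + 1000) = (-30.6 + 1000)/(-22.0 + 1000) = 969.4/978.0 = 0.991207
f = 0.991207^(1/0.0157) = exp(ln(0.991207)/0.0157) = exp(-0.00883/0.0157)
f = exp(-0.5626) = 0.5697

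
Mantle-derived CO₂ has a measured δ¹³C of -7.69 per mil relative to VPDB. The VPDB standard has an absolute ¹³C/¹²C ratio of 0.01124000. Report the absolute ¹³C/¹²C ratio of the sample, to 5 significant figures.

0.011154

R_sample = R_standard × (δ¹³C/1000 + 1)
R_sample = 0.01124000 × (-7.69/1000 + 1) = 0.01124000 × 0.992310
R_sample = 0.0111536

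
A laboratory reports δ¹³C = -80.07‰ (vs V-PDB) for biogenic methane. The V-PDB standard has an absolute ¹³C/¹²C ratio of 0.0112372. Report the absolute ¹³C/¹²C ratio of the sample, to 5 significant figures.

R_sample = R_standard × (δ¹³C/1000 + 1)
R_sample = 0.0112372 × (-80.07/1000 + 1) = 0.0112372 × 0.919930
R_sample = 0.0103374

0.010337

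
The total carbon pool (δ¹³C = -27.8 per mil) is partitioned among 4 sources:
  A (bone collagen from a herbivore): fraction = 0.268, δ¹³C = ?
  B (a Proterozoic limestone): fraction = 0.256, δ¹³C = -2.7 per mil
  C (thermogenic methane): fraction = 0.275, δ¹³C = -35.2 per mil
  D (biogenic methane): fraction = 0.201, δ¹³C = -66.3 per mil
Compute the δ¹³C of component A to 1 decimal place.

Isotope mass balance: δ_bulk = Σ fᵢ·δᵢ.
-27.8 = 0.268×δ_A + 0.256×(-2.7) + 0.275×(-35.2) + 0.201×(-66.3)
0.268·δ_A = -27.8 − (-23.698) = -4.102
δ_A = -4.102 / 0.268 = -15.31 per mil

-15.3 per mil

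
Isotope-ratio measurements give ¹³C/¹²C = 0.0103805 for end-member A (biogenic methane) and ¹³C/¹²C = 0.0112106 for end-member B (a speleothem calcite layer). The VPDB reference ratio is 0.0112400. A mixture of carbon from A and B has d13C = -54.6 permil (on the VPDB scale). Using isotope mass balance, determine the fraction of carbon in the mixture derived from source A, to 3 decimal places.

δ_A = (0.0103805/0.0112400 − 1)×1000 = (0.923532 − 1)×1000 = -76.468 permil
δ_B = (0.0112106/0.0112400 − 1)×1000 = (0.997384 − 1)×1000 = -2.616 permil
f_A = (δ_mix − δ_B)/(δ_A − δ_B) = (-54.6 − (-2.616))/(-76.468 − (-2.616))
f_A = -51.984 / -73.852 = 0.7039

0.704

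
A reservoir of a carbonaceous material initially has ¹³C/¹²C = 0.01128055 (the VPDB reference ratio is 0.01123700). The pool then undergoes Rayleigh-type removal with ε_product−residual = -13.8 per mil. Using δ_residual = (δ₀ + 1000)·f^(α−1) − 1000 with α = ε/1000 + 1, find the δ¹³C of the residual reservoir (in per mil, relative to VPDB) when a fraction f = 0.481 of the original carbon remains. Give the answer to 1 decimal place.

δ₀ = (0.01128055/0.01123700 − 1)×1000 = (1.003876 − 1)×1000 = 3.876 per mil
α − 1 = ε/1000 = -0.0138
f^(α−1) = 0.481^(-0.0138) = 1.010151
δ_res = (3.876 + 1000) × 1.010151 − 1000 = 1014.066 − 1000 = 14.07 per mil

14.1 per mil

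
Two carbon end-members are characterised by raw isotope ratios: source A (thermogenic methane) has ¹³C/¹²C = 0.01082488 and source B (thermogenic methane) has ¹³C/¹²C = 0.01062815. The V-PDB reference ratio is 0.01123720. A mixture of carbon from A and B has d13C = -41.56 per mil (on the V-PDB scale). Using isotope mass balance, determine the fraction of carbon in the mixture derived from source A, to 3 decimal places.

0.722

δ_A = (0.01082488/0.01123720 − 1)×1000 = (0.963308 − 1)×1000 = -36.692 per mil
δ_B = (0.01062815/0.01123720 − 1)×1000 = (0.945801 − 1)×1000 = -54.199 per mil
f_A = (δ_mix − δ_B)/(δ_A − δ_B) = (-41.56 − (-54.199))/(-36.692 − (-54.199))
f_A = 12.639 / 17.507 = 0.7220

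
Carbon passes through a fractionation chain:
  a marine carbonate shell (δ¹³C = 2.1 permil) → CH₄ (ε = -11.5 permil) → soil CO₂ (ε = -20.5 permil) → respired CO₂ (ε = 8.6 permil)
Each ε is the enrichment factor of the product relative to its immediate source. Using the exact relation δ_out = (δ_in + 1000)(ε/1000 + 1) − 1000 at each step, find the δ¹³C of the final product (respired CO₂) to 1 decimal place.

step 1: δ = (2.10 + 1000)·(-11.5/1000 + 1) − 1000 = -9.42 permil
step 2: δ = (-9.42 + 1000)·(-20.5/1000 + 1) − 1000 = -29.73 permil
step 3: δ = (-29.73 + 1000)·(8.6/1000 + 1) − 1000 = -21.39 permil

-21.4 permil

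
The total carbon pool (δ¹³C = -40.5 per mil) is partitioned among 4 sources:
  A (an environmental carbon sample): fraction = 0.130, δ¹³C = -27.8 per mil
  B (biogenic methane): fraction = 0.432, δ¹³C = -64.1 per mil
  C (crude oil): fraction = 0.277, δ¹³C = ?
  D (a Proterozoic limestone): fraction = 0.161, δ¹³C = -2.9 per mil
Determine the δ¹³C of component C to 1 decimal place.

-31.5 per mil

Isotope mass balance: δ_bulk = Σ fᵢ·δᵢ.
-40.5 = 0.130×(-27.8) + 0.432×(-64.1) + 0.277×δ_C + 0.161×(-2.9)
0.277·δ_C = -40.5 − (-31.772) = -8.728
δ_C = -8.728 / 0.277 = -31.51 per mil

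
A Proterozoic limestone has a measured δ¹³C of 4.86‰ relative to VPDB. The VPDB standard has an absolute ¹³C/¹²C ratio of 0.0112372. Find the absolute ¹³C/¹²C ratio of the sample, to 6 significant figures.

0.0112918

R_sample = R_standard × (δ¹³C/1000 + 1)
R_sample = 0.0112372 × (4.86/1000 + 1) = 0.0112372 × 1.004860
R_sample = 0.0112918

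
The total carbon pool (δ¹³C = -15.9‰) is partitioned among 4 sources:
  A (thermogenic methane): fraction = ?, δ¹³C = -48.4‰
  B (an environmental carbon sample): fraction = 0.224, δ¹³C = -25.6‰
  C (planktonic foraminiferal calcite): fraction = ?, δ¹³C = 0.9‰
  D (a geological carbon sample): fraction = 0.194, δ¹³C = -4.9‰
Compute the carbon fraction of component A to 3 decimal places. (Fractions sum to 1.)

0.198

Let f_A and f_C be the unknown fractions; fractions sum to 1 so f_A + f_C = 0.582.
Mass balance: Σ fᵢ·δᵢ = δ_bulk ⇒ f_A·(-48.4) + f_C·(0.9) = -15.9 − (-6.685) = -9.215
Substitute f_C = 0.582 − f_A:
f_A·(-48.4 − 0.9) = -9.215 − 0.582×(0.9) = -9.739
f_A = -9.739 / -49.3 = 0.1975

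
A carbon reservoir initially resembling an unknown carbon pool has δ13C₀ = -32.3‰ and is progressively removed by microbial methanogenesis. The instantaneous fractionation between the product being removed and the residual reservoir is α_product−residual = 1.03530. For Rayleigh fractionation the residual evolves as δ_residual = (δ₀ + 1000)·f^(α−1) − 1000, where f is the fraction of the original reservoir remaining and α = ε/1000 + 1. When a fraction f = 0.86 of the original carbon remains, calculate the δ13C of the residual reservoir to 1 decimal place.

Rayleigh residual: δ_res = (δ₀ + 1000)·f^(α−1) − 1000
α − 1 = 0.03530
f^(α−1) = 0.86^(0.03530) = 0.994690
δ_res = (-32.3 + 1000) × 0.994690 − 1000 = 962.562 − 1000 = -37.44‰

-37.4‰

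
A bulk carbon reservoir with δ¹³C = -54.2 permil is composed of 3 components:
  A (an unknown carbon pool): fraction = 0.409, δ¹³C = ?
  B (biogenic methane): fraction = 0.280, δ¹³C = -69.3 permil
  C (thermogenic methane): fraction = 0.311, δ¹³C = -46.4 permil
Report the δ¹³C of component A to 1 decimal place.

Isotope mass balance: δ_bulk = Σ fᵢ·δᵢ.
-54.2 = 0.409×δ_A + 0.280×(-69.3) + 0.311×(-46.4)
0.409·δ_A = -54.2 − (-33.834) = -20.366
δ_A = -20.366 / 0.409 = -49.79 permil

-49.8 permil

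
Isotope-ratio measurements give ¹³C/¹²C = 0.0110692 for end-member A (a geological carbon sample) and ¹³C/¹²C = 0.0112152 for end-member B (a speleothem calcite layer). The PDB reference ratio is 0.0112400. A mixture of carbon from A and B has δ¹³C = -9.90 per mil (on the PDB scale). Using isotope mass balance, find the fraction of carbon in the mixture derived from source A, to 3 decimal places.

δ_A = (0.0110692/0.0112400 − 1)×1000 = (0.984804 − 1)×1000 = -15.196 per mil
δ_B = (0.0112152/0.0112400 − 1)×1000 = (0.997794 − 1)×1000 = -2.206 per mil
f_A = (δ_mix − δ_B)/(δ_A − δ_B) = (-9.90 − (-2.206))/(-15.196 − (-2.206))
f_A = -7.694 / -12.989 = 0.5923

0.592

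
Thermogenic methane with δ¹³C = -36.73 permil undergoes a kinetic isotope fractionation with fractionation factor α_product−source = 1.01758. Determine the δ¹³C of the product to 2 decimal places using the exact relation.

-19.80 permil

δ_product = (δ_source + 1000)·α − 1000
δ_product = (-36.73 + 1000) × 1.01758 − 1000
δ_product = 980.204 − 1000 = -19.796 permil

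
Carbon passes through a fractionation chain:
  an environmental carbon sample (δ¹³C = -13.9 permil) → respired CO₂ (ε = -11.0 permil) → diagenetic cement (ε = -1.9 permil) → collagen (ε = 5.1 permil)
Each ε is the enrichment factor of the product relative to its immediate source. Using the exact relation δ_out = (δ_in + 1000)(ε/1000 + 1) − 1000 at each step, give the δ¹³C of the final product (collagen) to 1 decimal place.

step 1: δ = (-13.90 + 1000)·(-11.0/1000 + 1) − 1000 = -24.75 permil
step 2: δ = (-24.75 + 1000)·(-1.9/1000 + 1) − 1000 = -26.60 permil
step 3: δ = (-26.60 + 1000)·(5.1/1000 + 1) − 1000 = -21.64 permil

-21.6 permil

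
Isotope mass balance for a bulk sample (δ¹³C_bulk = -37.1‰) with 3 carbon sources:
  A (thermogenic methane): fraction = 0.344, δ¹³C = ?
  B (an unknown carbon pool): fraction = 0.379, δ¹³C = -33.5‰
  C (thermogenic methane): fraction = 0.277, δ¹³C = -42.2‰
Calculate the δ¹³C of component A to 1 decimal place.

Isotope mass balance: δ_bulk = Σ fᵢ·δᵢ.
-37.1 = 0.344×δ_A + 0.379×(-33.5) + 0.277×(-42.2)
0.344·δ_A = -37.1 − (-24.386) = -12.714
δ_A = -12.714 / 0.344 = -36.96‰

-37.0‰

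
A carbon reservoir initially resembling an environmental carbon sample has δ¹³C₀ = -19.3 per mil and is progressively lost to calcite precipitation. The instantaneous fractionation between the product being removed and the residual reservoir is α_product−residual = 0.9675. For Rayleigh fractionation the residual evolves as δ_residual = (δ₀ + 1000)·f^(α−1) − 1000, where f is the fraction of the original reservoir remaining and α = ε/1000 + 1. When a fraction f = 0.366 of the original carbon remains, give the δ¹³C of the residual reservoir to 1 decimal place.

13.3 per mil

Rayleigh residual: δ_res = (δ₀ + 1000)·f^(α−1) − 1000
α − 1 = -0.03250
f^(α−1) = 0.366^(-0.03250) = 1.033206
δ_res = (-19.3 + 1000) × 1.033206 − 1000 = 1013.265 − 1000 = 13.26 per mil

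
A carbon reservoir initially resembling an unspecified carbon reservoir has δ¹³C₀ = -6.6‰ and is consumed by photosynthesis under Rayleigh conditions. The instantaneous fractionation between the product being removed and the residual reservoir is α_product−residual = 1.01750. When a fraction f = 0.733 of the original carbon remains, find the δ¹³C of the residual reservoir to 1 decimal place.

Rayleigh residual: δ_res = (δ₀ + 1000)·f^(α−1) − 1000
α − 1 = 0.01750
f^(α−1) = 0.733^(0.01750) = 0.994579
δ_res = (-6.6 + 1000) × 0.994579 − 1000 = 988.015 − 1000 = -11.99‰

-12.0‰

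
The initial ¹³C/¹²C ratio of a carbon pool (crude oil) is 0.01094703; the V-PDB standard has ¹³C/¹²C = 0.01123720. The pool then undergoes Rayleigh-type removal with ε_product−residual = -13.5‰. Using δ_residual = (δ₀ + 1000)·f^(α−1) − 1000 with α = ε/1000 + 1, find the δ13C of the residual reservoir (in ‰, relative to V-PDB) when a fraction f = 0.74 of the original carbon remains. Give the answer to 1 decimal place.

-21.9‰

δ₀ = (0.01094703/0.01123720 − 1)×1000 = (0.974178 − 1)×1000 = -25.822‰
α − 1 = ε/1000 = -0.0135
f^(α−1) = 0.74^(-0.0135) = 1.004073
δ_res = (-25.822 + 1000) × 1.004073 − 1000 = 978.146 − 1000 = -21.85‰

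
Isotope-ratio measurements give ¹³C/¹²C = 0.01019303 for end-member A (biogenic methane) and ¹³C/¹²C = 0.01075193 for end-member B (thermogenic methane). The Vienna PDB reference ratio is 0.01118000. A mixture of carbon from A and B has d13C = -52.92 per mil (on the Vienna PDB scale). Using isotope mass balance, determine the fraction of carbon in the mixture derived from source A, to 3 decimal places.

δ_A = (0.01019303/0.01118000 − 1)×1000 = (0.911720 − 1)×1000 = -88.280 per mil
δ_B = (0.01075193/0.01118000 − 1)×1000 = (0.961711 − 1)×1000 = -38.289 per mil
f_A = (δ_mix − δ_B)/(δ_A − δ_B) = (-52.92 − (-38.289))/(-88.280 − (-38.289))
f_A = -14.631 / -49.991 = 0.2927

0.293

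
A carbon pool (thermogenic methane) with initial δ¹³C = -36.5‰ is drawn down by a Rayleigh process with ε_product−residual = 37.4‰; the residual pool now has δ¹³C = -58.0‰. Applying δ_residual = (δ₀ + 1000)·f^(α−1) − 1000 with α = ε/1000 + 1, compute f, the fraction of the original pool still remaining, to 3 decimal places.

0.547

α − 1 = ε/1000 = 0.0374
(δ_res + 1000)/(δ₀ + 1000) = (-58.0 + 1000)/(-36.5 + 1000) = 942.0/963.5 = 0.977686
f = 0.977686^(1/0.0374) = exp(ln(0.977686)/0.0374) = exp(-0.02257/0.0374)
f = exp(-0.6034) = 0.5469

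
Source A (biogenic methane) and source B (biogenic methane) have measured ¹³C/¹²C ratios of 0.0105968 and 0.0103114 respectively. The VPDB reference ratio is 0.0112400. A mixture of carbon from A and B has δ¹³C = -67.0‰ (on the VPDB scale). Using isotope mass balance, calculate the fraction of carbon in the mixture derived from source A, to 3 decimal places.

0.615

δ_A = (0.0105968/0.0112400 − 1)×1000 = (0.942776 − 1)×1000 = -57.224‰
δ_B = (0.0103114/0.0112400 − 1)×1000 = (0.917384 − 1)×1000 = -82.616‰
f_A = (δ_mix − δ_B)/(δ_A − δ_B) = (-67.0 − (-82.616))/(-57.224 − (-82.616))
f_A = 15.616 / 25.391 = 0.6150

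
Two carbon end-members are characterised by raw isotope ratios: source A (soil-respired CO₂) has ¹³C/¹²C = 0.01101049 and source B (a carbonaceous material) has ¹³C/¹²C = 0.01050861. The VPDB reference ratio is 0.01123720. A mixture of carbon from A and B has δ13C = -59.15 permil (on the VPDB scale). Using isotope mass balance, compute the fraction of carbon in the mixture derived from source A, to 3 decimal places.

δ_A = (0.01101049/0.01123720 − 1)×1000 = (0.979825 − 1)×1000 = -20.175 permil
δ_B = (0.01050861/0.01123720 − 1)×1000 = (0.935163 − 1)×1000 = -64.837 permil
f_A = (δ_mix − δ_B)/(δ_A − δ_B) = (-59.15 − (-64.837))/(-20.175 − (-64.837))
f_A = 5.687 / 44.662 = 0.1273

0.127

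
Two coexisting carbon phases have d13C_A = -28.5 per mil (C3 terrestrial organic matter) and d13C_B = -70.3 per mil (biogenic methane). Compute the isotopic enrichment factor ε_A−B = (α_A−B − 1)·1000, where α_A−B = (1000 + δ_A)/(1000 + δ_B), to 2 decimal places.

α_A−B = (1000 + -28.5) / (1000 + -70.3) = 971.5 / 929.7 = 1.044961
ε_A−B = (1.044961 − 1) × 1000 = 44.961 per mil
(The approximation ε ≈ δ_A − δ_B would give 41.8 per mil.)

44.96 per mil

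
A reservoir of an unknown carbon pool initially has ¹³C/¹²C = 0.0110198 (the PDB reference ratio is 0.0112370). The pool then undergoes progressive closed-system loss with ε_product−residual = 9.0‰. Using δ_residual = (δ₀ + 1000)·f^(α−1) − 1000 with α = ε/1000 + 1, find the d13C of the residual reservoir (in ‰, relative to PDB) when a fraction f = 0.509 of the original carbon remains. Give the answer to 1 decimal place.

δ₀ = (0.0110198/0.0112370 − 1)×1000 = (0.980671 − 1)×1000 = -19.329‰
α − 1 = ε/1000 = 0.0090
f^(α−1) = 0.509^(0.0090) = 0.993941
δ_res = (-19.329 + 1000) × 0.993941 − 1000 = 974.729 − 1000 = -25.27‰

-25.3‰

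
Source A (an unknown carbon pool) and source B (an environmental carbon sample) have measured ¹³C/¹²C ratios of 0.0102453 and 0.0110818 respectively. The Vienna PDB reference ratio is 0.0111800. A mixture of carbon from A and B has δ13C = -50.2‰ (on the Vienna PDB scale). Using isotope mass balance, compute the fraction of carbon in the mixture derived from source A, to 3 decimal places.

δ_A = (0.0102453/0.0111800 − 1)×1000 = (0.916395 − 1)×1000 = -83.605‰
δ_B = (0.0110818/0.0111800 − 1)×1000 = (0.991216 − 1)×1000 = -8.784‰
f_A = (δ_mix − δ_B)/(δ_A − δ_B) = (-50.2 − (-8.784))/(-83.605 − (-8.784))
f_A = -41.416 / -74.821 = 0.5535

0.554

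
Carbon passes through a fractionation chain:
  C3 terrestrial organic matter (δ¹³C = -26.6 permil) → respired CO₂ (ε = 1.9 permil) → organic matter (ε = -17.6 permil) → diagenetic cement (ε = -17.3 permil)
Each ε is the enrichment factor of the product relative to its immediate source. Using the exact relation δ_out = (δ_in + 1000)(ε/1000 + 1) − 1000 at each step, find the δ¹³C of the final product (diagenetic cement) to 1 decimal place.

-58.5 permil

step 1: δ = (-26.60 + 1000)·(1.9/1000 + 1) − 1000 = -24.75 permil
step 2: δ = (-24.75 + 1000)·(-17.6/1000 + 1) − 1000 = -41.91 permil
step 3: δ = (-41.91 + 1000)·(-17.3/1000 + 1) − 1000 = -58.49 permil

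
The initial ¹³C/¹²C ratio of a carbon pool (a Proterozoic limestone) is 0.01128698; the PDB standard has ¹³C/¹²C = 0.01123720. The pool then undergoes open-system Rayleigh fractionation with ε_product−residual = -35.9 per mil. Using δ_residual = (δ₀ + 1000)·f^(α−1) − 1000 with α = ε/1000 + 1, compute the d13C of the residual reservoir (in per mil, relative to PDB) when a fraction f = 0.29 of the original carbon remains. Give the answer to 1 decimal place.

δ₀ = (0.01128698/0.01123720 − 1)×1000 = (1.004430 − 1)×1000 = 4.430 per mil
α − 1 = ε/1000 = -0.0359
f^(α−1) = 0.29^(-0.0359) = 1.045442
δ_res = (4.430 + 1000) × 1.045442 − 1000 = 1050.073 − 1000 = 50.07 per mil

50.1 per mil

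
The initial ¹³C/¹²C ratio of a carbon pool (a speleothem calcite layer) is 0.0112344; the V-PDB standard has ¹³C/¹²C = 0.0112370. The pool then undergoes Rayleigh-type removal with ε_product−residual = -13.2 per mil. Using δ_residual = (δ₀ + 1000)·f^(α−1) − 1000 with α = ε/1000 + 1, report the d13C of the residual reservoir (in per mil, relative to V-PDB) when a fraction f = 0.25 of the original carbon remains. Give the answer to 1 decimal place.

18.2 per mil

δ₀ = (0.0112344/0.0112370 − 1)×1000 = (0.999769 − 1)×1000 = -0.231 per mil
α − 1 = ε/1000 = -0.0132
f^(α−1) = 0.25^(-0.0132) = 1.018468
δ_res = (-0.231 + 1000) × 1.018468 − 1000 = 1018.232 − 1000 = 18.23 per mil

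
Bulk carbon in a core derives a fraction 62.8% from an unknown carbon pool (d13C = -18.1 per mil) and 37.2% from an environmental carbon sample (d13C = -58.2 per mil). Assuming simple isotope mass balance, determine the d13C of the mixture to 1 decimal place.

δ_mix = f_A·δ_A + f_B·δ_B
δ_mix = 0.628 × (-18.1) + 0.372 × (-58.2)
δ_mix = -11.37 + -21.65 = -33.02 per mil

-33.0 per mil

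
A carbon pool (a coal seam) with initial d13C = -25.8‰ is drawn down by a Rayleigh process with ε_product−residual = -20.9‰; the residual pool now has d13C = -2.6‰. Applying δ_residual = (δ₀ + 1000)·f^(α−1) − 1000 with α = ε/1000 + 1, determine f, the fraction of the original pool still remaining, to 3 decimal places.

0.324

α − 1 = ε/1000 = -0.0209
(δ_res + 1000)/(δ₀ + 1000) = (-2.6 + 1000)/(-25.8 + 1000) = 997.4/974.2 = 1.023814
f = 1.023814^(1/-0.0209) = exp(ln(1.023814)/-0.0209) = exp(0.02354/-0.0209)
f = exp(-1.1261) = 0.3243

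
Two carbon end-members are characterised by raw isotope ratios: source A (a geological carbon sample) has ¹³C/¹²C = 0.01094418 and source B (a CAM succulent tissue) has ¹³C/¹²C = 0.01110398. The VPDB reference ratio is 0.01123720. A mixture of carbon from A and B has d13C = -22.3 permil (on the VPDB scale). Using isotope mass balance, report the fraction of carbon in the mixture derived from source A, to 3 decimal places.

δ_A = (0.01094418/0.01123720 − 1)×1000 = (0.973924 − 1)×1000 = -26.076 permil
δ_B = (0.01110398/0.01123720 − 1)×1000 = (0.988145 − 1)×1000 = -11.855 permil
f_A = (δ_mix − δ_B)/(δ_A − δ_B) = (-22.3 − (-11.855))/(-26.076 − (-11.855))
f_A = -10.445 / -14.221 = 0.7345

0.734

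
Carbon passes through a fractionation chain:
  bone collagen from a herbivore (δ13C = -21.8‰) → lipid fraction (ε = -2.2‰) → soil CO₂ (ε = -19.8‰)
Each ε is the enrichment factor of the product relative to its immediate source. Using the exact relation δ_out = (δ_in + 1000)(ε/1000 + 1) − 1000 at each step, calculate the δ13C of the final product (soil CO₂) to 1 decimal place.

step 1: δ = (-21.80 + 1000)·(-2.2/1000 + 1) − 1000 = -23.95‰
step 2: δ = (-23.95 + 1000)·(-19.8/1000 + 1) − 1000 = -43.28‰

-43.3‰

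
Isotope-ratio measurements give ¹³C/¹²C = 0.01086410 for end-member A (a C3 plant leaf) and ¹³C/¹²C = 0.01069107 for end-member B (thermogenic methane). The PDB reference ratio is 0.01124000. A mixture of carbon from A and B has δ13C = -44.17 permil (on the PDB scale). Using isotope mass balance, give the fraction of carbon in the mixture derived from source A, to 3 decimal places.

0.303

δ_A = (0.01086410/0.01124000 − 1)×1000 = (0.966557 − 1)×1000 = -33.443 permil
δ_B = (0.01069107/0.01124000 − 1)×1000 = (0.951163 − 1)×1000 = -48.837 permil
f_A = (δ_mix − δ_B)/(δ_A − δ_B) = (-44.17 − (-48.837))/(-33.443 − (-48.837))
f_A = 4.667 / 15.394 = 0.3032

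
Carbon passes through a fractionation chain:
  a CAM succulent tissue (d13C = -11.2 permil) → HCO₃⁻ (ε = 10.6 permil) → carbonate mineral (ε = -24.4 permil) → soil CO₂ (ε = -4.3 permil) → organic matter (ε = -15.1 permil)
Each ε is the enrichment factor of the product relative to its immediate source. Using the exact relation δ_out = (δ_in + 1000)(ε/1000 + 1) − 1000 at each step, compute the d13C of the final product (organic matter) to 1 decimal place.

step 1: δ = (-11.20 + 1000)·(10.6/1000 + 1) − 1000 = -0.72 permil
step 2: δ = (-0.72 + 1000)·(-24.4/1000 + 1) − 1000 = -25.10 permil
step 3: δ = (-25.10 + 1000)·(-4.3/1000 + 1) − 1000 = -29.29 permil
step 4: δ = (-29.29 + 1000)·(-15.1/1000 + 1) − 1000 = -43.95 permil

-44.0 permil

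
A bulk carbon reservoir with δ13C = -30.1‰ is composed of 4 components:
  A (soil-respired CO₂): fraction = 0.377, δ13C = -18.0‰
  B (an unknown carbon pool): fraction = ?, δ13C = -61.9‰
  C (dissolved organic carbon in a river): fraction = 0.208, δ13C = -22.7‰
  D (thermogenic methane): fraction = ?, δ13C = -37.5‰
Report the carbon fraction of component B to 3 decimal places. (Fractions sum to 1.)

Let f_B and f_D be the unknown fractions; fractions sum to 1 so f_B + f_D = 0.415.
Mass balance: Σ fᵢ·δᵢ = δ_bulk ⇒ f_B·(-61.9) + f_D·(-37.5) = -30.1 − (-11.508) = -18.592
Substitute f_D = 0.415 − f_B:
f_B·(-61.9 − -37.5) = -18.592 − 0.415×(-37.5) = -3.030
f_B = -3.030 / -24.4 = 0.1242

0.124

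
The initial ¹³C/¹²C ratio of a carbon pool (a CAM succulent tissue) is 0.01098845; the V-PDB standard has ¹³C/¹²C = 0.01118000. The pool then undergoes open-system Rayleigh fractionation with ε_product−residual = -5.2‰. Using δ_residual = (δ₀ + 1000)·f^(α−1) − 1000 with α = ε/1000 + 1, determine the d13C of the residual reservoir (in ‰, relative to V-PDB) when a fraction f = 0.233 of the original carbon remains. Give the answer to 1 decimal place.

δ₀ = (0.01098845/0.01118000 − 1)×1000 = (0.982867 − 1)×1000 = -17.133‰
α − 1 = ε/1000 = -0.0052
f^(α−1) = 0.233^(-0.0052) = 1.007604
δ_res = (-17.133 + 1000) × 1.007604 − 1000 = 990.340 − 1000 = -9.66‰

-9.7‰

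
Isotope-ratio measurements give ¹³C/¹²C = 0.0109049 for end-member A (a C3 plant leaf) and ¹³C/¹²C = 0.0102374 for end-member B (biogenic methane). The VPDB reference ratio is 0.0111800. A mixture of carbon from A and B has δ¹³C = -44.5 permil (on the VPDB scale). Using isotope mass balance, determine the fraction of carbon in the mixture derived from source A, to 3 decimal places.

0.667

δ_A = (0.0109049/0.0111800 − 1)×1000 = (0.975394 − 1)×1000 = -24.606 permil
δ_B = (0.0102374/0.0111800 − 1)×1000 = (0.915689 − 1)×1000 = -84.311 permil
f_A = (δ_mix − δ_B)/(δ_A − δ_B) = (-44.5 − (-84.311))/(-24.606 − (-84.311))
f_A = 39.811 / 59.705 = 0.6668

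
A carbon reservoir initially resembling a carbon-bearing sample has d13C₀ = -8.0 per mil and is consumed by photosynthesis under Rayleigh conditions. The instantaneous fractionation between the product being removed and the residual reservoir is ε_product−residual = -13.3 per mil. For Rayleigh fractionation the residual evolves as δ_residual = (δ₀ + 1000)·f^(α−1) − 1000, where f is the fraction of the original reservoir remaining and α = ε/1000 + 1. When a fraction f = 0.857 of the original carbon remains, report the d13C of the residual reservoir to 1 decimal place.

Rayleigh residual: δ_res = (δ₀ + 1000)·f^(α−1) − 1000
α = ε/1000 + 1 = 0.98670, so α − 1 = -0.01330
f^(α−1) = 0.857^(-0.01330) = 1.002055
δ_res = (-8.0 + 1000) × 1.002055 − 1000 = 994.038 − 1000 = -5.96 per mil

-6.0 per mil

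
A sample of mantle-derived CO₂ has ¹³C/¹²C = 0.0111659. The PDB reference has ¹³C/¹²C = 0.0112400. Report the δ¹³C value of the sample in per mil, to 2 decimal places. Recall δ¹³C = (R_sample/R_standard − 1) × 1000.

-6.59 per mil

δ¹³C = (R_sample / R_standard − 1) × 1000
R_sample / R_standard = 0.0111659 / 0.0112400 = 0.993407
δ¹³C = (0.993407 − 1) × 1000 = -6.593 per mil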